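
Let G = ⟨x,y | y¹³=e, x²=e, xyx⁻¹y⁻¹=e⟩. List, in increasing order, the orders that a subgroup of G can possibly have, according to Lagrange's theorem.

|G| = 26 = 2 · 13. By Lagrange's theorem the order of any subgroup divides 26; the divisors of 26 are 1, 2, 13, 26.

Answer: 1, 2, 13, 26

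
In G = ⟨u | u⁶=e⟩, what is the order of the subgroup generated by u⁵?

|⟨u⁵⟩| equals the order of u⁵. Compute successive powers until reaching e:
  (u⁵)¹ = u⁵, (u⁵)² = u⁴, (u⁵)³ = u³, (u⁵)⁴ = u², (u⁵)⁵ = u, (u⁵)⁶ = e.
The smallest positive k with (u⁵)ᵏ = e is 6, so |⟨u⁵⟩| = 6.

Answer: 6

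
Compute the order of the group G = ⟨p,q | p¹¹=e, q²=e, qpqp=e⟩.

Enumerate words in the generators, reducing via the relations: the distinct elements are
  {e, p, q, pq, p², p³, p⁴, p⁵, p⁶, p⁷, p⁸, p⁹, p²q, p³q, p¹⁰, p⁴q, p⁵q, p⁶q, p⁷q, p⁸q, p⁹q, p¹⁰q}.
No further products give new elements, so |G| = 22.

Answer: 22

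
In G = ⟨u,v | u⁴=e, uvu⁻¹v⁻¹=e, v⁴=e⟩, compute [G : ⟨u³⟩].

First find ord(u³) by computing successive powers:
  (u³)¹ = u³, (u³)² = u², (u³)³ = u, (u³)⁴ = e.
So |⟨u³⟩| = ord(u³) = 4. With |G| = 16, by Lagrange [G : ⟨u³⟩] = 16/4 = 4.

Answer: 4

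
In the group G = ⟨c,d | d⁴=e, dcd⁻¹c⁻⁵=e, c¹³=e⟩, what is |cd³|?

Compute successive powers until reaching e:
  (cd³)¹ = cd³, (cd³)² = c⁹d², (cd³)³ = c⁸d, (cd³)⁴ = e.
The smallest positive k with (cd³)ᵏ = e is 4.

Answer: 4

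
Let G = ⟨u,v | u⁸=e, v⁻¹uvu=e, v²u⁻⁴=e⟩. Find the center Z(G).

An element z ∈ Z(G) iff z commutes with every generator.
For example u⁴ is central: (u⁴)·u = u⁵ = u·(u⁴); (u⁴)·v = v⁻¹ = v·(u⁴).
Whereas u ∉ Z(G) since u·v = uv ≠ u³v⁻¹ = v·u.
Checking each of the 16 elements this way gives Z(G) = {e, u⁴}, of order 2.

Answer: {e, u⁴}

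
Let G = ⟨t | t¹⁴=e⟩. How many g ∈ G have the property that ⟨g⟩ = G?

G is cyclic of order 14. An element generates G iff its order is 14, and a cyclic group of order 14 has exactly φ(14) = 6 such elements.

Answer: 6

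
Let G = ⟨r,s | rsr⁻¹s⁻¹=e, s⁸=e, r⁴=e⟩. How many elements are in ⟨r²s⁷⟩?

|⟨r²s⁷⟩| equals the order of r²s⁷. Compute successive powers until reaching e:
  (r²s⁷)¹ = r²s⁷, (r²s⁷)² = s⁶, (r²s⁷)³ = r²s⁵, (r²s⁷)⁴ = s⁴, (r²s⁷)⁵ = r²s³, (r²s⁷)⁶ = s², (r²s⁷)⁷ = r²s, (r²s⁷)⁸ = e.
The smallest positive k with (r²s⁷)ᵏ = e is 8, so |⟨r²s⁷⟩| = 8.

Answer: 8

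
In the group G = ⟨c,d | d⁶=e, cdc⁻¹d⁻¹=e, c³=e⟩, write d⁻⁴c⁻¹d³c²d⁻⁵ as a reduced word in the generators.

Multiply left to right, reducing at each step:
  (d²) · c⁻¹ = c²d²
  (c²d²) · d³ = c²d⁵
  (c²d⁵) · c² = cd⁵
  (cd⁵) · d⁻⁵ = c

Answer: c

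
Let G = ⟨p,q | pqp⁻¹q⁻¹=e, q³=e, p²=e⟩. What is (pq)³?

Compute successive powers of (pq), reducing at each step:
  (pq)²: (pq) · p = q;   q · q = q²
  (pq)³: (q²) · p = pq²;   (pq²) · q = p

Answer: p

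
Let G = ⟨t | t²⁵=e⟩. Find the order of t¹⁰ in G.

Compute successive powers until reaching e:
  (t¹⁰)¹ = t¹⁰, (t¹⁰)² = t²⁰, (t¹⁰)³ = t⁵, (t¹⁰)⁴ = t¹⁵, (t¹⁰)⁵ = e.
The smallest positive k with (t¹⁰)ᵏ = e is 5.

Answer: 5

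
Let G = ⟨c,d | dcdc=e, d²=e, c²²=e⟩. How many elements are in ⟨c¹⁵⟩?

|⟨c¹⁵⟩| equals the order of c¹⁵. Compute successive powers until reaching e:
  (c¹⁵)¹ = c¹⁵, (c¹⁵)² = c⁸, (c¹⁵)³ = c, (c¹⁵)⁴ = c¹⁶, (c¹⁵)⁵ = c⁹, (c¹⁵)⁶ = c², (c¹⁵)⁷ = c¹⁷, (c¹⁵)⁸ = c¹⁰, (c¹⁵)⁹ = c³, (c¹⁵)¹⁰ = c¹⁸, (c¹⁵)¹¹ = c¹¹, (c¹⁵)¹² = c⁴, (c¹⁵)¹³ = c¹⁹, (c¹⁵)¹⁴ = c¹², (c¹⁵)¹⁵ = c⁵, (c¹⁵)¹⁶ = c²⁰, (c¹⁵)¹⁷ = c¹³, (c¹⁵)¹⁸ = c⁶, (c¹⁵)¹⁹ = c²¹, (c¹⁵)²⁰ = c¹⁴, (c¹⁵)²¹ = c⁷, (c¹⁵)²² = e.
The smallest positive k with (c¹⁵)ᵏ = e is 22, so |⟨c¹⁵⟩| = 22.

Answer: 22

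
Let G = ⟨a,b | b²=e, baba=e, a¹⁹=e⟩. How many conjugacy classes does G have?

The conjugacy classes (representative and size) are:
  [e] (size 1), [a¹⁸] (size 2), [a²] (size 2), [a¹⁶] (size 2), [a⁴] (size 2), [a¹⁴] (size 2), [a¹³] (size 2), [a¹²] (size 2), [a⁸] (size 2), [a⁹] (size 2), [b] (size 19).
Class equation: 1 + 2 + 2 + 2 + 2 + 2 + 2 + 2 + 2 + 2 + 19 = 38 = |G|. So G has 11 conjugacy classes.

Answer: 11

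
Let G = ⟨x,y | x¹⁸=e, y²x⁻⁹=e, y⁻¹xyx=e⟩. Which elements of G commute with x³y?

⟨x³y⟩ ⊆ C_G(x³y) since powers of x³y commute with x³y; so |C_G(x³y)| ≥ |⟨x³y⟩| = 4.
By orbit–stabilizer, |C_G(x³y)| = |G| / |conj. class of x³y| = 36 / 9 = 4.
The 4 elements commuting with x³y are {e, x⁹, x³y, x³y⁻¹}.

Answer: {e, x⁹, x³y, x³y⁻¹}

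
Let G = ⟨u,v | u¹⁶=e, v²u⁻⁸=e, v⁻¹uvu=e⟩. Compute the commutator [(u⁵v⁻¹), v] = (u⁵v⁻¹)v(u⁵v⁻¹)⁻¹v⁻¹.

[(u⁵v⁻¹), v] = (u⁵v⁻¹)·v·(u⁵v⁻¹)⁻¹·v⁻¹.
  (u⁵v⁻¹) · v = u⁵
  (u⁵) · (u⁵v) = u²v⁻¹
  (u²v⁻¹) · (v⁻¹) = u¹⁰

Answer: u¹⁰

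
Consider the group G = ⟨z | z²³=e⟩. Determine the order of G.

G is generated by a single element, so G is cyclic. The relator gives z²³ = e and no smaller power is forced to be e, so the 23 powers {e, z, z², z³, z⁴, z⁵, z⁶, z⁷, z⁸, z⁹, z²², z²¹, z²⁰, z¹², z¹³, z¹¹, z¹⁰, z¹⁴, z¹⁵, z¹⁶, z¹⁷, z¹⁸, z¹⁹} are distinct. Hence |G| = 23.

Answer: 23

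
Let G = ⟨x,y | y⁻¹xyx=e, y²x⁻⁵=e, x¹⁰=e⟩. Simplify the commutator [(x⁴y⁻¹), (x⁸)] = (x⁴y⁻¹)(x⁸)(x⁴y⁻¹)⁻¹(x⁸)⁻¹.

[(x⁴y⁻¹), (x⁸)] = (x⁴y⁻¹)·(x⁸)·(x⁴y⁻¹)⁻¹·(x⁸)⁻¹.
  (x⁴y⁻¹) · (x⁸) = xy
  (xy) · (x⁴y) = x²
  (x²) · (x²) = x⁴

Answer: x⁴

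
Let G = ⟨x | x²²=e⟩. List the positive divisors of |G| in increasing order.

|G| = 22 = 2 · 11. By Lagrange's theorem the order of any subgroup divides 22; the divisors of 22 are 1, 2, 11, 22.

Answer: 1, 2, 11, 22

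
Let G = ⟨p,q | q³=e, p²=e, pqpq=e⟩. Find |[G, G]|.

G' = [G, G] is generated by all commutators. The generator-pair commutators are: [p, q] = q.
The subgroup they normally generate is {e, q, q²}, of order 3.
Check: |G/G'| = 6/3 = 2 is the order of the abelianisation.

Answer: 3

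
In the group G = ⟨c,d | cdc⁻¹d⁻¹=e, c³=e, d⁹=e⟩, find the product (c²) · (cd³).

Compute (c²) · (cd³) by multiplying left to right and reducing via the relations at each step:
  (c²) · c = e
  e · d³ = d³

Answer: d³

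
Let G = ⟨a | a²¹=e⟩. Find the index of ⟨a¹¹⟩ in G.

First find ord(a¹¹) by computing successive powers:
  (a¹¹)¹ = a¹¹, (a¹¹)² = a, (a¹¹)³ = a¹², (a¹¹)⁴ = a², (a¹¹)⁵ = a¹³, (a¹¹)⁶ = a³, (a¹¹)⁷ = a¹⁴, (a¹¹)⁸ = a⁴, (a¹¹)⁹ = a¹⁵, (a¹¹)¹⁰ = a⁵, (a¹¹)¹¹ = a¹⁶, (a¹¹)¹² = a⁶, (a¹¹)¹³ = a¹⁷, (a¹¹)¹⁴ = a⁷, (a¹¹)¹⁵ = a¹⁸, (a¹¹)¹⁶ = a⁸, (a¹¹)¹⁷ = a¹⁹, (a¹¹)¹⁸ = a⁹, (a¹¹)¹⁹ = a²⁰, (a¹¹)²⁰ = a¹⁰, (a¹¹)²¹ = e.
So |⟨a¹¹⟩| = ord(a¹¹) = 21. With |G| = 21, by Lagrange [G : ⟨a¹¹⟩] = 21/21 = 1.

Answer: 1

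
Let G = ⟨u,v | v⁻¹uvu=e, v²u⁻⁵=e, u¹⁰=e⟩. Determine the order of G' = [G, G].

G' = [G, G] is generated by all commutators. The generator-pair commutators are: [u, v] = u².
The subgroup they normally generate is {e, u², u⁴, u⁶, u⁸}, of order 5.
Check: |G/G'| = 20/5 = 4 is the order of the abelianisation.

Answer: 5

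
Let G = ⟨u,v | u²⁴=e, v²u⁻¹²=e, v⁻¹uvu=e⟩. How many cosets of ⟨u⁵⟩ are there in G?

First find ord(u⁵) by computing successive powers:
  (u⁵)¹ = u⁵, (u⁵)² = u¹⁰, (u⁵)³ = u¹⁵, (u⁵)⁴ = u²⁰, (u⁵)⁵ = u, (u⁵)⁶ = u⁶, (u⁵)⁷ = u¹¹, (u⁵)⁸ = u¹⁶, (u⁵)⁹ = u²¹, (u⁵)¹⁰ = u², (u⁵)¹¹ = u⁷, (u⁵)¹² = u¹², (u⁵)¹³ = u¹⁷, (u⁵)¹⁴ = u²², (u⁵)¹⁵ = u³, (u⁵)¹⁶ = u⁸, (u⁵)¹⁷ = u¹³, (u⁵)¹⁸ = u¹⁸, (u⁵)¹⁹ = u²³, (u⁵)²⁰ = u⁴, (u⁵)²¹ = u⁹, (u⁵)²² = u¹⁴, (u⁵)²³ = u¹⁹, (u⁵)²⁴ = e.
So |⟨u⁵⟩| = ord(u⁵) = 24. With |G| = 48, by Lagrange [G : ⟨u⁵⟩] = 48/24 = 2.

Answer: 2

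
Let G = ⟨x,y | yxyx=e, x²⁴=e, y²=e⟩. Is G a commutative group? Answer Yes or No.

x·y = xy but y·x = x²³y, so x·y ≠ y·x and G is not abelian.

Answer: No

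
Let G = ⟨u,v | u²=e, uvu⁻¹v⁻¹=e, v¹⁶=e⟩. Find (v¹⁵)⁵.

Compute successive powers of (v¹⁵), reducing at each step:
  (v¹⁵)²: (v¹⁵) · v¹⁵ = v¹⁴
  (v¹⁵)³: (v¹⁴) · v¹⁵ = v¹³
  (v¹⁵)⁴: (v¹³) · v¹⁵ = v¹²
  (v¹⁵)⁵: (v¹²) · v¹⁵ = v¹¹

Answer: v¹¹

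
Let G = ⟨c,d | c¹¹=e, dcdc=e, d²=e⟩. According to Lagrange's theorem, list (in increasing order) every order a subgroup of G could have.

|G| = 22 = 2 · 11. By Lagrange's theorem the order of any subgroup divides 22; the divisors of 22 are 1, 2, 11, 22.

Answer: 1, 2, 11, 22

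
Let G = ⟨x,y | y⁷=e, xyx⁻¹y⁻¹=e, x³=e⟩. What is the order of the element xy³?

Compute successive powers until reaching e:
  (xy³)¹ = xy³, (xy³)² = x²y⁶, (xy³)³ = y², (xy³)⁴ = xy⁵, (xy³)⁵ = x²y, (xy³)⁶ = y⁴, (xy³)⁷ = x, (xy³)⁸ = x²y³, (xy³)⁹ = y⁶, (xy³)¹⁰ = xy², (xy³)¹¹ = x²y⁵, (xy³)¹² = y, (xy³)¹³ = xy⁴, (xy³)¹⁴ = x², (xy³)¹⁵ = y³, (xy³)¹⁶ = xy⁶, (xy³)¹⁷ = x²y², (xy³)¹⁸ = y⁵, (xy³)¹⁹ = xy, (xy³)²⁰ = x²y⁴, (xy³)²¹ = e.
The smallest positive k with (xy³)ᵏ = e is 21.

Answer: 21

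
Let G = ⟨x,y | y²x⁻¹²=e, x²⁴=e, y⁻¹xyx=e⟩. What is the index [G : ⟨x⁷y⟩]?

First find ord(x⁷y) by computing successive powers:
  (x⁷y)¹ = x⁷y, (x⁷y)² = x¹², (x⁷y)³ = x⁷y⁻¹, (x⁷y)⁴ = e.
So |⟨x⁷y⟩| = ord(x⁷y) = 4. With |G| = 48, by Lagrange [G : ⟨x⁷y⟩] = 48/4 = 12.

Answer: 12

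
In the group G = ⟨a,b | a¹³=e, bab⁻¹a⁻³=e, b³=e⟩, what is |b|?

Compute successive powers until reaching e:
  b¹ = b, b² = b², b³ = e.
The smallest positive k with bᵏ = e is 3.

Answer: 3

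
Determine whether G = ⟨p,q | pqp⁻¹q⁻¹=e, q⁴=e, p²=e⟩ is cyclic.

|G| = 8, but the maximum element order in G is 4 < 8. No single element generates all of G, so G is not cyclic.

Answer: No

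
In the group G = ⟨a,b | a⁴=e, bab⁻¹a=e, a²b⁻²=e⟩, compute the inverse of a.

The order of a is 4 (smallest k with aᵏ = e), so a⁻¹ = a³ = a³.
Check: a · (a³) → a · a³ = e, giving e as required.

Answer: a³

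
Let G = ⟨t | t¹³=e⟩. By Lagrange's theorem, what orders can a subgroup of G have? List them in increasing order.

|G| = 13 = 13. By Lagrange's theorem the order of any subgroup divides 13; the divisors of 13 are 1, 13.

Answer: 1, 13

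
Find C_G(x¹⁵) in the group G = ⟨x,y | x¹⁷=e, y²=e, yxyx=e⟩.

⟨x¹⁵⟩ ⊆ C_G(x¹⁵) since powers of x¹⁵ commute with x¹⁵; so |C_G(x¹⁵)| ≥ |⟨x¹⁵⟩| = 17.
By orbit–stabilizer, |C_G(x¹⁵)| = |G| / |conj. class of x¹⁵| = 34 / 2 = 17.
The 17 elements commuting with x¹⁵ are {e, x, x², x³, x⁴, x⁵, x⁶, x⁷, x⁸, x⁹, x¹⁰, x¹¹, x¹², x¹³, x¹⁴, x¹⁵, x¹⁶}.

Answer: {e, x, x², x³, x⁴, x⁵, x⁶, x⁷, x⁸, x⁹, x¹⁰, x¹¹, x¹², x¹³, x¹⁴, x¹⁵, x¹⁶}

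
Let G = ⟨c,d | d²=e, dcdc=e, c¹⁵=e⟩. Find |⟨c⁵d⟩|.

|⟨c⁵d⟩| equals the order of c⁵d. Compute successive powers until reaching e:
  (c⁵d)¹ = c⁵d, (c⁵d)² = e.
The smallest positive k with (c⁵d)ᵏ = e is 2, so |⟨c⁵d⟩| = 2.

Answer: 2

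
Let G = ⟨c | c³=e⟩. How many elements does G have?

G is generated by a single element, so G is cyclic. The relator gives c³ = e and no smaller power is forced to be e, so the 3 powers {c, e, c²} are distinct. Hence |G| = 3.

Answer: 3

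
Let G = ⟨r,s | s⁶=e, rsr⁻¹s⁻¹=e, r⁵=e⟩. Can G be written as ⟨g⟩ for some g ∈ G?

|G| = 30. The element rs has order 30 (its powers give 30 distinct elements), so ⟨rs⟩ = G and G is cyclic.

Answer: Yes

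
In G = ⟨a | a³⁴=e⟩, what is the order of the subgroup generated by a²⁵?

|⟨a²⁵⟩| equals the order of a²⁵. Compute successive powers until reaching e:
  (a²⁵)¹ = a²⁵, (a²⁵)² = a¹⁶, (a²⁵)³ = a⁷, (a²⁵)⁴ = a³², (a²⁵)⁵ = a²³, (a²⁵)⁶ = a¹⁴, (a²⁵)⁷ = a⁵, (a²⁵)⁸ = a³⁰, (a²⁵)⁹ = a²¹, (a²⁵)¹⁰ = a¹², (a²⁵)¹¹ = a³, (a²⁵)¹² = a²⁸, (a²⁵)¹³ = a¹⁹, (a²⁵)¹⁴ = a¹⁰, (a²⁵)¹⁵ = a, (a²⁵)¹⁶ = a²⁶, (a²⁵)¹⁷ = a¹⁷, (a²⁵)¹⁸ = a⁸, (a²⁵)¹⁹ = a³³, (a²⁵)²⁰ = a²⁴, (a²⁵)²¹ = a¹⁵, (a²⁵)²² = a⁶, (a²⁵)²³ = a³¹, (a²⁵)²⁴ = a²², (a²⁵)²⁵ = a¹³, (a²⁵)²⁶ = a⁴, (a²⁵)²⁷ = a²⁹, (a²⁵)²⁸ = a²⁰, (a²⁵)²⁹ = a¹¹, (a²⁵)³⁰ = a², (a²⁵)³¹ = a²⁷, (a²⁵)³² = a¹⁸, (a²⁵)³³ = a⁹, (a²⁵)³⁴ = e.
The smallest positive k with (a²⁵)ᵏ = e is 34, so |⟨a²⁵⟩| = 34.

Answer: 34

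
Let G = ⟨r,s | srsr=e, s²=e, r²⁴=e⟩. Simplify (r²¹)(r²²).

Compute (r²¹) · (r²²) by multiplying left to right and reducing via the relations at each step:
  (r²¹) · r²² = r¹⁹

Answer: r¹⁹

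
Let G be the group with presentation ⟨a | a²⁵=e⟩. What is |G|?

G is generated by a single element, so G is cyclic. The relator gives a²⁵ = e and no smaller power is forced to be e, so the 25 powers {a, e, a², a³, a⁴, a⁵, a⁶, a⁷, a⁸, a⁹, a²², a²³, a²¹, a²⁰, a²⁴, a¹², a¹³, a¹¹, a¹⁰, a¹⁴, a¹⁵, a¹⁶, a¹⁷, a¹⁸, a¹⁹} are distinct. Hence |G| = 25.

Answer: 25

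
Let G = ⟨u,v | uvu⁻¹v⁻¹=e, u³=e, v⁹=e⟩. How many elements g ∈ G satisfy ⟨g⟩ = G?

⟨g⟩ = G would require ord(g) = |G| = 27, but the maximum element order in G is 9 < 27. So G is not cyclic and no single element generates it: the count is 0.

Answer: 0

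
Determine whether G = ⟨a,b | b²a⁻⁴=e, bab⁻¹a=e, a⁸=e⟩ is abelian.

a·b = ab but b·a = a³b⁻¹, so a·b ≠ b·a and G is not abelian.

Answer: No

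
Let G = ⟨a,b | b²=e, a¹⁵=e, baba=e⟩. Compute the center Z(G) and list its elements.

An element z ∈ Z(G) iff z commutes with every generator.
For example e is central: e·a = a = a·e; e·b = b = b·e.
Whereas a ∉ Z(G) since a·b = ab ≠ a¹⁴b = b·a.
Checking each of the 30 elements this way gives Z(G) = {e}, of order 1.

Answer: {e}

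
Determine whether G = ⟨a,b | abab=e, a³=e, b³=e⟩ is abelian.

a·b = ab but b·a = a²b², so a·b ≠ b·a and G is not abelian.

Answer: No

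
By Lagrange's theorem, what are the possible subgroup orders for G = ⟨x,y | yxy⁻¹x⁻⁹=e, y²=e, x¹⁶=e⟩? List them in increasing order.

|G| = 32 = 2⁵. By Lagrange's theorem the order of any subgroup divides 32; the divisors of 32 are 1, 2, 4, 8, 16, 32.

Answer: 1, 2, 4, 8, 16, 32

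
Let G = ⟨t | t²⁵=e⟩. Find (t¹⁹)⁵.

Compute successive powers of (t¹⁹), reducing at each step:
  (t¹⁹)²: (t¹⁹) · t¹⁹ = t¹³
  (t¹⁹)³: (t¹³) · t¹⁹ = t⁷
  (t¹⁹)⁴: (t⁷) · t¹⁹ = t
  (t¹⁹)⁵: t · t¹⁹ = t²⁰

Answer: t²⁰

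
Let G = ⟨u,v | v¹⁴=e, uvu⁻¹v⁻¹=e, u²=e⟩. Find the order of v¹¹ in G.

Compute successive powers until reaching e:
  (v¹¹)¹ = v¹¹, (v¹¹)² = v⁸, (v¹¹)³ = v⁵, (v¹¹)⁴ = v², (v¹¹)⁵ = v¹³, (v¹¹)⁶ = v¹⁰, (v¹¹)⁷ = v⁷, (v¹¹)⁸ = v⁴, (v¹¹)⁹ = v, (v¹¹)¹⁰ = v¹², (v¹¹)¹¹ = v⁹, (v¹¹)¹² = v⁶, (v¹¹)¹³ = v³, (v¹¹)¹⁴ = e.
The smallest positive k with (v¹¹)ᵏ = e is 14.

Answer: 14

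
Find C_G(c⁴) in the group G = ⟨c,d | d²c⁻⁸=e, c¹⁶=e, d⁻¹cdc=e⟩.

⟨c⁴⟩ ⊆ C_G(c⁴) since powers of c⁴ commute with c⁴; so |C_G(c⁴)| ≥ |⟨c⁴⟩| = 4.
By orbit–stabilizer, |C_G(c⁴)| = |G| / |conj. class of c⁴| = 32 / 2 = 16.
The 16 elements commuting with c⁴ are {e, c, c², c³, c⁴, c⁵, c⁶, c⁷, c⁸, c⁹, c¹⁰, c¹¹, c¹², c¹³, c¹⁴, c¹⁵}.

Answer: {e, c, c², c³, c⁴, c⁵, c⁶, c⁷, c⁸, c⁹, c¹⁰, c¹¹, c¹², c¹³, c¹⁴, c¹⁵}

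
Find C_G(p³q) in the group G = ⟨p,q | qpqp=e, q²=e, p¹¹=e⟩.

⟨p³q⟩ ⊆ C_G(p³q) since powers of p³q commute with p³q; so |C_G(p³q)| ≥ |⟨p³q⟩| = 2.
By orbit–stabilizer, |C_G(p³q)| = |G| / |conj. class of p³q| = 22 / 11 = 2.
The 2 elements commuting with p³q are {e, p³q}.

Answer: {e, p³q}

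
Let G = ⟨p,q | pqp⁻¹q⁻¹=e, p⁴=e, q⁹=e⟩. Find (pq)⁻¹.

The order of (pq) is 36 (smallest k with (pq)ᵏ = e), so (pq)⁻¹ = (pq)³⁵ = p³q⁸.
Check: (pq) · (p³q⁸) → (pq) · p³ = q;   q · q⁸ = e, giving e as required.

Answer: p³q⁸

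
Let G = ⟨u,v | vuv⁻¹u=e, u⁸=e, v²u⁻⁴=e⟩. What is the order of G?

Enumerate words in the generators, reducing via the relations: the distinct elements are
  {e, u, v, uv, u², u³, u⁴, u⁵, u⁶, u⁷, u²v, u³v, v⁻¹, uv⁻¹, u²v⁻¹, u³v⁻¹}.
No further products give new elements, so |G| = 16.

Answer: 16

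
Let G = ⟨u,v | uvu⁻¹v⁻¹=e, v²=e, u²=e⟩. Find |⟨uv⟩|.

|⟨uv⟩| equals the order of uv. Compute successive powers until reaching e:
  (uv)¹ = uv, (uv)² = e.
The smallest positive k with (uv)ᵏ = e is 2, so |⟨uv⟩| = 2.

Answer: 2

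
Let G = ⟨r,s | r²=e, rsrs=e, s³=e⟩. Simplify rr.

Compute r · r by multiplying left to right and reducing via the relations at each step:
  r · r = e

Answer: e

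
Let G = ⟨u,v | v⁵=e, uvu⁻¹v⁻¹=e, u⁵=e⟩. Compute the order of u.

Compute successive powers until reaching e:
  u¹ = u, u² = u², u³ = u³, u⁴ = u⁴, u⁵ = e.
The smallest positive k with uᵏ = e is 5.

Answer: 5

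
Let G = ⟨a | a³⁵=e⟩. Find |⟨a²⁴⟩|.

|⟨a²⁴⟩| equals the order of a²⁴. Compute successive powers until reaching e:
  (a²⁴)¹ = a²⁴, (a²⁴)² = a¹³, (a²⁴)³ = a², (a²⁴)⁴ = a²⁶, (a²⁴)⁵ = a¹⁵, (a²⁴)⁶ = a⁴, (a²⁴)⁷ = a²⁸, (a²⁴)⁸ = a¹⁷, (a²⁴)⁹ = a⁶, (a²⁴)¹⁰ = a³⁰, (a²⁴)¹¹ = a¹⁹, (a²⁴)¹² = a⁸, (a²⁴)¹³ = a³², (a²⁴)¹⁴ = a²¹, (a²⁴)¹⁵ = a¹⁰, (a²⁴)¹⁶ = a³⁴, (a²⁴)¹⁷ = a²³, (a²⁴)¹⁸ = a¹², (a²⁴)¹⁹ = a, (a²⁴)²⁰ = a²⁵, (a²⁴)²¹ = a¹⁴, (a²⁴)²² = a³, (a²⁴)²³ = a²⁷, (a²⁴)²⁴ = a¹⁶, (a²⁴)²⁵ = a⁵, (a²⁴)²⁶ = a²⁹, (a²⁴)²⁷ = a¹⁸, (a²⁴)²⁸ = a⁷, (a²⁴)²⁹ = a³¹, (a²⁴)³⁰ = a²⁰, (a²⁴)³¹ = a⁹, (a²⁴)³² = a³³, (a²⁴)³³ = a²², (a²⁴)³⁴ = a¹¹, (a²⁴)³⁵ = e.
The smallest positive k with (a²⁴)ᵏ = e is 35, so |⟨a²⁴⟩| = 35.

Answer: 35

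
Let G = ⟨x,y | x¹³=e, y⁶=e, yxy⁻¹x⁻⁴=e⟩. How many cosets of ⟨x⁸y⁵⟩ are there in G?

First find ord(x⁸y⁵) by computing successive powers:
  (x⁸y⁵)¹ = x⁸y⁵, (x⁸y⁵)² = x¹⁰y⁴, (x⁸y⁵)³ = x⁴y³, (x⁸y⁵)⁴ = x⁹y², (x⁸y⁵)⁵ = x⁷y, (x⁸y⁵)⁶ = e.
So |⟨x⁸y⁵⟩| = ord(x⁸y⁵) = 6. With |G| = 78, by Lagrange [G : ⟨x⁸y⁵⟩] = 78/6 = 13.

Answer: 13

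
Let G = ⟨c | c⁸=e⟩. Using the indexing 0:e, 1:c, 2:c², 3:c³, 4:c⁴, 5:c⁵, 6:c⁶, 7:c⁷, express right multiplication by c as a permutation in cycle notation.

(0 1 2 3 4 5 6 7)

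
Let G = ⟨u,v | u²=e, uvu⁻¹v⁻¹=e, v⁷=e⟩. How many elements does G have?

Enumerate words in the generators, reducing via the relations: the distinct elements are
  {e, u, v, uv, v², v³, v⁴, v⁵, v⁶, uv², uv³, uv⁴, uv⁵, uv⁶}.
No further products give new elements, so |G| = 14.

Answer: 14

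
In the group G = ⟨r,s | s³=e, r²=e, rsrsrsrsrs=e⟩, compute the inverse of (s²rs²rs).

The order of (s²rs²rs) is 3 (smallest k with (s²rs²rs)ᵏ = e), so (s²rs²rs)⁻¹ = (s²rs²rs)² = s²rsrs.
Check: (s²rs²rs) · (s²rsrs) → (s²rs²rs) · s² = s²rs²r;   (s²rs²r) · r = s²rs²;   (s²rs²) · s = s²r;   (s²r) · r = s²;   (s²) · s = e, giving e as required.

Answer: s²rsrs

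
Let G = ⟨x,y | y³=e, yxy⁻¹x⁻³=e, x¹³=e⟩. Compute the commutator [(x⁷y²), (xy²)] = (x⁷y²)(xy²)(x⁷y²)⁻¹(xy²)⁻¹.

[(x⁷y²), (xy²)] = (x⁷y²)·(xy²)·(x⁷y²)⁻¹·(xy²)⁻¹.
  (x⁷y²) · (xy²) = x³y
  (x³y) · (x⁵y) = x⁵y²
  (x⁵y²) · (x¹⁰y) = x⁴

Answer: x⁴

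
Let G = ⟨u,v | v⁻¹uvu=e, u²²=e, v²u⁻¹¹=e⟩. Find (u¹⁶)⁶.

Compute successive powers of (u¹⁶), reducing at each step:
  (u¹⁶)²: (u¹⁶) · u¹⁶ = u¹⁰
  (u¹⁶)³: (u¹⁰) · u¹⁶ = u⁴
  (u¹⁶)⁴: (u⁴) · u¹⁶ = u²⁰
  (u¹⁶)⁵: (u²⁰) · u¹⁶ = u¹⁴
  (u¹⁶)⁶: (u¹⁴) · u¹⁶ = u⁸

Answer: u⁸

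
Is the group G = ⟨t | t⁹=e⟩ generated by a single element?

|G| = 9. The element t has order 9 (its powers give 9 distinct elements), so ⟨t⟩ = G and G is cyclic.

Answer: Yes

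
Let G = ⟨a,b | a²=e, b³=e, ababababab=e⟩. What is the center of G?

An element z ∈ Z(G) iff z commutes with every generator.
For example e is central: e·a = a = a·e; e·b = b = b·e.
Whereas a ∉ Z(G) since a·b = ab ≠ ba = b·a.
Checking each of the 60 elements this way gives Z(G) = {e}, of order 1.

Answer: {e}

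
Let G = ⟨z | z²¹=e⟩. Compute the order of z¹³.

Compute successive powers until reaching e:
  (z¹³)¹ = z¹³, (z¹³)² = z⁵, (z¹³)³ = z¹⁸, (z¹³)⁴ = z¹⁰, (z¹³)⁵ = z², (z¹³)⁶ = z¹⁵, (z¹³)⁷ = z⁷, (z¹³)⁸ = z²⁰, (z¹³)⁹ = z¹², (z¹³)¹⁰ = z⁴, (z¹³)¹¹ = z¹⁷, (z¹³)¹² = z⁹, (z¹³)¹³ = z, (z¹³)¹⁴ = z¹⁴, (z¹³)¹⁵ = z⁶, (z¹³)¹⁶ = z¹⁹, (z¹³)¹⁷ = z¹¹, (z¹³)¹⁸ = z³, (z¹³)¹⁹ = z¹⁶, (z¹³)²⁰ = z⁸, (z¹³)²¹ = e.
The smallest positive k with (z¹³)ᵏ = e is 21.

Answer: 21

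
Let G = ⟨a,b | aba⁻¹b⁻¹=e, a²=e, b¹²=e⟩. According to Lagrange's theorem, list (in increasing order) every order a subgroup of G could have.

|G| = 24 = 2³ · 3. By Lagrange's theorem the order of any subgroup divides 24; the divisors of 24 are 1, 2, 3, 4, 6, 8, 12, 24.

Answer: 1, 2, 3, 4, 6, 8, 12, 24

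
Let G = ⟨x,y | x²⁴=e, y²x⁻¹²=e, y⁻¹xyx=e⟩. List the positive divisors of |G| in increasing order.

|G| = 48 = 2⁴ · 3. By Lagrange's theorem the order of any subgroup divides 48; the divisors of 48 are 1, 2, 3, 4, 6, 8, 12, 16, 24, 48.

Answer: 1, 2, 3, 4, 6, 8, 12, 16, 24, 48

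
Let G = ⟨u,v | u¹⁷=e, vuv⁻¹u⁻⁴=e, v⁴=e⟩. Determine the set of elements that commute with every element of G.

An element z ∈ Z(G) iff z commutes with every generator.
For example e is central: e·u = u = u·e; e·v = v = v·e.
Whereas u ∉ Z(G) since u·v = uv ≠ u⁴v = v·u.
Checking each of the 68 elements this way gives Z(G) = {e}, of order 1.

Answer: {e}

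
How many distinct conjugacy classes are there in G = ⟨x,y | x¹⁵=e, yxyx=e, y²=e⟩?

The conjugacy classes (representative and size) are:
  [e] (size 1), [x¹⁴] (size 2), [x²] (size 2), [x³] (size 2), [x⁴] (size 2), [x¹⁰] (size 2), [x⁹] (size 2), [x⁷] (size 2), [x¹³y] (size 15).
Class equation: 1 + 2 + 2 + 2 + 2 + 2 + 2 + 2 + 15 = 30 = |G|. So G has 9 conjugacy classes.

Answer: 9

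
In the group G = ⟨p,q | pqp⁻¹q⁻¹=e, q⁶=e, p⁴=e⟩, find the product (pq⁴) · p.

Compute (pq⁴) · p by multiplying left to right and reducing via the relations at each step:
  (pq⁴) · p = p²q⁴

Answer: p²q⁴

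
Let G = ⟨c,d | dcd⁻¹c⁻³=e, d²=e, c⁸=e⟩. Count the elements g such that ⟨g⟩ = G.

⟨g⟩ = G would require ord(g) = |G| = 16, but the maximum element order in G is 8 < 16. So G is not cyclic and no single element generates it: the count is 0.

Answer: 0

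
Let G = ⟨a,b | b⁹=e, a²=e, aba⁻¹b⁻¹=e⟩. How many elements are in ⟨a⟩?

|⟨a⟩| equals the order of a. Compute successive powers until reaching e:
  a¹ = a, a² = e.
The smallest positive k with aᵏ = e is 2, so |⟨a⟩| = 2.

Answer: 2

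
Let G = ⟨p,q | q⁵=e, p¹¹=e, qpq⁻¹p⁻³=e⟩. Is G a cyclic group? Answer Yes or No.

Every cyclic group is abelian. But p·q = pq while q·p = p³q, so p·q ≠ q·p and G is not abelian. Hence G is not cyclic.

Answer: No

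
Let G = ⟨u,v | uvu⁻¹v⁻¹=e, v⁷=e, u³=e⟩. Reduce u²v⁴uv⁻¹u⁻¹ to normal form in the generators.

Multiply left to right, reducing at each step:
  (u²) · v⁴ = u²v⁴
  (u²v⁴) · u = v⁴
  (v⁴) · v⁻¹ = v³
  (v³) · u⁻¹ = u²v³

Answer: u²v³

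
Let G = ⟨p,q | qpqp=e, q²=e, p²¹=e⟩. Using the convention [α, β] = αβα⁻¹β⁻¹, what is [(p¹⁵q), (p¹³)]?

[(p¹⁵q), (p¹³)] = (p¹⁵q)·(p¹³)·(p¹⁵q)⁻¹·(p¹³)⁻¹.
  (p¹⁵q) · (p¹³) = p²q
  (p²q) · (p¹⁵q) = p⁸
  (p⁸) · (p⁸) = p¹⁶

Answer: p¹⁶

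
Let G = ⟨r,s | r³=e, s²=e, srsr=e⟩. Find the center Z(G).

An element z ∈ Z(G) iff z commutes with every generator.
For example e is central: e·r = r = r·e; e·s = s = s·e.
Whereas r ∉ Z(G) since r·s = rs ≠ r²s = s·r.
Checking each of the 6 elements this way gives Z(G) = {e}, of order 1.

Answer: {e}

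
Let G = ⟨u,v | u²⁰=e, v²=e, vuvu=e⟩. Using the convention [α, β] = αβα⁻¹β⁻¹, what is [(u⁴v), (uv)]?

[(u⁴v), (uv)] = (u⁴v)·(uv)·(u⁴v)⁻¹·(uv)⁻¹.
  (u⁴v) · (uv) = u³
  (u³) · (u⁴v) = u⁷v
  (u⁷v) · (uv) = u⁶

Answer: u⁶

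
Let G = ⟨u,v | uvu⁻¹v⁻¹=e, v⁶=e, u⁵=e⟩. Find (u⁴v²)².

Compute successive powers of (u⁴v²), reducing at each step:
  (u⁴v²)²: (u⁴v²) · u⁴ = u³v²;   (u³v²) · v² = u³v⁴

Answer: u³v⁴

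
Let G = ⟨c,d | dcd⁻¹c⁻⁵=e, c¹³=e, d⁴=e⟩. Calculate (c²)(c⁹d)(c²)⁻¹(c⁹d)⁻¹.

[(c²), (c⁹d)] = (c²)·(c⁹d)·(c²)⁻¹·(c⁹d)⁻¹.
  (c²) · (c⁹d) = c¹¹d
  (c¹¹d) · (c¹¹) = cd
  (cd) · (c⁶d³) = c⁵

Answer: c⁵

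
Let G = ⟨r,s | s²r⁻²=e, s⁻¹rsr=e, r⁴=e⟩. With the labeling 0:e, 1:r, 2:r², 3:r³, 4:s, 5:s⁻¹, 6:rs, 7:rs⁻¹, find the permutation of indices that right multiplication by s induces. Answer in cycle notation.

(0 4 2 5)(1 6 3 7)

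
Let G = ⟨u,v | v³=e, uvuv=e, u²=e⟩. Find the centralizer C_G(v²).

⟨v²⟩ ⊆ C_G(v²) since powers of v² commute with v²; so |C_G(v²)| ≥ |⟨v²⟩| = 3.
By orbit–stabilizer, |C_G(v²)| = |G| / |conj. class of v²| = 6 / 2 = 3.
The 3 elements commuting with v² are {e, v, v²}.

Answer: {e, v, v²}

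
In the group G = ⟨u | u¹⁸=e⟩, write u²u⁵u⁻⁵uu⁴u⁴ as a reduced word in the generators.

Multiply left to right, reducing at each step:
  (u²) · u⁵ = u⁷
  (u⁷) · u⁻⁵ = u²
  (u²) · u = u³
  (u³) · u⁴ = u⁷
  (u⁷) · u⁴ = u¹¹

Answer: u¹¹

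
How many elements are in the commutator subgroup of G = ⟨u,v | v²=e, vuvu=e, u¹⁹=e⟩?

G' = [G, G] is generated by all commutators. The generator-pair commutators are: [u, v] = u².
The subgroup they normally generate is {e, u, u², u³, u⁴, u⁵, u⁶, u⁷, u⁸, u⁹, u¹⁰, u¹¹, u¹², u¹³, u¹⁴, u¹⁵, u¹⁶, u¹⁷, u¹⁸}, of order 19.
Check: |G/G'| = 38/19 = 2 is the order of the abelianisation.

Answer: 19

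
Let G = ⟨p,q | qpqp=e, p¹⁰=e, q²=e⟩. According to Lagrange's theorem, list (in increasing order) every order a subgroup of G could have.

|G| = 20 = 2² · 5. By Lagrange's theorem the order of any subgroup divides 20; the divisors of 20 are 1, 2, 4, 5, 10, 20.

Answer: 1, 2, 4, 5, 10, 20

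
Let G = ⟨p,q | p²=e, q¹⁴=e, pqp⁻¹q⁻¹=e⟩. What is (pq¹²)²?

Compute successive powers of (pq¹²), reducing at each step:
  (pq¹²)²: (pq¹²) · p = q¹²;   (q¹²) · q¹² = q¹⁰

Answer: q¹⁰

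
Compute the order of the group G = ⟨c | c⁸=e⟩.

G is generated by a single element, so G is cyclic. The relator gives c⁸ = e and no smaller power is forced to be e, so the 8 powers {c, e, c², c³, c⁴, c⁵, c⁶, c⁷} are distinct. Hence |G| = 8.

Answer: 8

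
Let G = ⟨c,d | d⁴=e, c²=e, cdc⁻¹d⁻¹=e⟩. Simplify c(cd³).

Compute c · (cd³) by multiplying left to right and reducing via the relations at each step:
  c · c = e
  e · d³ = d³

Answer: d³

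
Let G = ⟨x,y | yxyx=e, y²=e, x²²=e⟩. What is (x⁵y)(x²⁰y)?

Compute (x⁵y) · (x²⁰y) by multiplying left to right and reducing via the relations at each step:
  (x⁵y) · x²⁰ = x⁷y
  (x⁷y) · y = x⁷

Answer: x⁷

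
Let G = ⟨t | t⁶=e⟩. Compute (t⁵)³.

Compute successive powers of (t⁵), reducing at each step:
  (t⁵)²: (t⁵) · t⁵ = t⁴
  (t⁵)³: (t⁴) · t⁵ = t³

Answer: t³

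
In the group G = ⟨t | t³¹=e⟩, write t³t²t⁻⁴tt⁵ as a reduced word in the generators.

Multiply left to right, reducing at each step:
  (t³) · t² = t⁵
  (t⁵) · t⁻⁴ = t
  t · t = t²
  (t²) · t⁵ = t⁷

Answer: t⁷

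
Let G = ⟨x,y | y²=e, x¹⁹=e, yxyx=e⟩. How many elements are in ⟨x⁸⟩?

|⟨x⁸⟩| equals the order of x⁸. Compute successive powers until reaching e:
  (x⁸)¹ = x⁸, (x⁸)² = x¹⁶, (x⁸)³ = x⁵, (x⁸)⁴ = x¹³, (x⁸)⁵ = x², (x⁸)⁶ = x¹⁰, (x⁸)⁷ = x¹⁸, (x⁸)⁸ = x⁷, (x⁸)⁹ = x¹⁵, (x⁸)¹⁰ = x⁴, (x⁸)¹¹ = x¹², (x⁸)¹² = x, (x⁸)¹³ = x⁹, (x⁸)¹⁴ = x¹⁷, (x⁸)¹⁵ = x⁶, (x⁸)¹⁶ = x¹⁴, (x⁸)¹⁷ = x³, (x⁸)¹⁸ = x¹¹, (x⁸)¹⁹ = e.
The smallest positive k with (x⁸)ᵏ = e is 19, so |⟨x⁸⟩| = 19.

Answer: 19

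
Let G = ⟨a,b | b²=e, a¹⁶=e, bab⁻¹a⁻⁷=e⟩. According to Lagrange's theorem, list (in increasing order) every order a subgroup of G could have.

|G| = 32 = 2⁵. By Lagrange's theorem the order of any subgroup divides 32; the divisors of 32 are 1, 2, 4, 8, 16, 32.

Answer: 1, 2, 4, 8, 16, 32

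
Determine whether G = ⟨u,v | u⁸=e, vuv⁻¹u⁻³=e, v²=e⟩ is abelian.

u·v = uv but v·u = u³v, so u·v ≠ v·u and G is not abelian.

Answer: No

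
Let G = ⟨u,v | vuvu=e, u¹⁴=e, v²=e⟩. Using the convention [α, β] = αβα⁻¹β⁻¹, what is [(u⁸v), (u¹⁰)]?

[(u⁸v), (u¹⁰)] = (u⁸v)·(u¹⁰)·(u⁸v)⁻¹·(u¹⁰)⁻¹.
  (u⁸v) · (u¹⁰) = u¹²v
  (u¹²v) · (u⁸v) = u⁴
  (u⁴) · (u⁴) = u⁸

Answer: u⁸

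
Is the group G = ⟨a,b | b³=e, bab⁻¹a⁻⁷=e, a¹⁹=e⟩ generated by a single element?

Every cyclic group is abelian. But a·b = ab while b·a = a⁷b, so a·b ≠ b·a and G is not abelian. Hence G is not cyclic.

Answer: No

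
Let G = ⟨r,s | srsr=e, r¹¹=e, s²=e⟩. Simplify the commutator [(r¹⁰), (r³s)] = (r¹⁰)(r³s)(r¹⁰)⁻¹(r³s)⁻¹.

[(r¹⁰), (r³s)] = (r¹⁰)·(r³s)·(r¹⁰)⁻¹·(r³s)⁻¹.
  (r¹⁰) · (r³s) = r²s
  (r²s) · r = rs
  (rs) · (r³s) = r⁹

Answer: r⁹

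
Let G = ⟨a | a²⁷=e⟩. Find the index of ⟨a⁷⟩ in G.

First find ord(a⁷) by computing successive powers:
  (a⁷)¹ = a⁷, (a⁷)² = a¹⁴, (a⁷)³ = a²¹, (a⁷)⁴ = a, (a⁷)⁵ = a⁸, (a⁷)⁶ = a¹⁵, (a⁷)⁷ = a²², (a⁷)⁸ = a², (a⁷)⁹ = a⁹, (a⁷)¹⁰ = a¹⁶, (a⁷)¹¹ = a²³, (a⁷)¹² = a³, (a⁷)¹³ = a¹⁰, (a⁷)¹⁴ = a¹⁷, (a⁷)¹⁵ = a²⁴, (a⁷)¹⁶ = a⁴, (a⁷)¹⁷ = a¹¹, (a⁷)¹⁸ = a¹⁸, (a⁷)¹⁹ = a²⁵, (a⁷)²⁰ = a⁵, (a⁷)²¹ = a¹², (a⁷)²² = a¹⁹, (a⁷)²³ = a²⁶, (a⁷)²⁴ = a⁶, (a⁷)²⁵ = a¹³, (a⁷)²⁶ = a²⁰, (a⁷)²⁷ = e.
So |⟨a⁷⟩| = ord(a⁷) = 27. With |G| = 27, by Lagrange [G : ⟨a⁷⟩] = 27/27 = 1.

Answer: 1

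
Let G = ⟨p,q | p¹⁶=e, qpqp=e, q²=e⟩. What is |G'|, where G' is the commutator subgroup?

G' = [G, G] is generated by all commutators. The generator-pair commutators are: [p, q] = p².
The subgroup they normally generate is {e, p², p⁴, p⁶, p⁸, p¹⁰, p¹², p¹⁴}, of order 8.
Check: |G/G'| = 32/8 = 4 is the order of the abelianisation.

Answer: 8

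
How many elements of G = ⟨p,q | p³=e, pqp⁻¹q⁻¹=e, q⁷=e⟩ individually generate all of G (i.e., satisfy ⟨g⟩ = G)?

G is cyclic of order 21. An element generates G iff its order is 21, and a cyclic group of order 21 has exactly φ(21) = 12 such elements.

Answer: 12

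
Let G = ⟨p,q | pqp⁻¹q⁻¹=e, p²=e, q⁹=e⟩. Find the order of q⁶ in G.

Compute successive powers until reaching e:
  (q⁶)¹ = q⁶, (q⁶)² = q³, (q⁶)³ = e.
The smallest positive k with (q⁶)ᵏ = e is 3.

Answer: 3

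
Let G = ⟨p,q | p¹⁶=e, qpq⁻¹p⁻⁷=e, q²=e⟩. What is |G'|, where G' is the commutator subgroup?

G' = [G, G] is generated by all commutators. The generator-pair commutators are: [p, q] = p¹⁰.
The subgroup they normally generate is {e, p², p⁴, p⁶, p⁸, p¹⁰, p¹², p¹⁴}, of order 8.
Check: |G/G'| = 32/8 = 4 is the order of the abelianisation.

Answer: 8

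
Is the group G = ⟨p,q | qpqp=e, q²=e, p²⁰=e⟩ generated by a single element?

Every cyclic group is abelian. But p·q = pq while q·p = p¹⁹q, so p·q ≠ q·p and G is not abelian. Hence G is not cyclic.

Answer: No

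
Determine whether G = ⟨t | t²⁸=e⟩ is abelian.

G has a single generator, so G is cyclic and hence abelian.

Answer: Yes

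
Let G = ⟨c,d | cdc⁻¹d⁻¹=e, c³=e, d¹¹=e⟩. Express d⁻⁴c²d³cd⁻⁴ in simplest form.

Multiply left to right, reducing at each step:
  (d⁷) · c² = c²d⁷
  (c²d⁷) · d³ = c²d¹⁰
  (c²d¹⁰) · c = d¹⁰
  (d¹⁰) · d⁻⁴ = d⁶

Answer: d⁶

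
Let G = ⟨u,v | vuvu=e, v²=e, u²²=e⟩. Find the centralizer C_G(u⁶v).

⟨u⁶v⟩ ⊆ C_G(u⁶v) since powers of u⁶v commute with u⁶v; so |C_G(u⁶v)| ≥ |⟨u⁶v⟩| = 2.
By orbit–stabilizer, |C_G(u⁶v)| = |G| / |conj. class of u⁶v| = 44 / 11 = 4.
The 4 elements commuting with u⁶v are {e, u¹¹, u⁶v, u¹⁷v}.

Answer: {e, u¹¹, u⁶v, u¹⁷v}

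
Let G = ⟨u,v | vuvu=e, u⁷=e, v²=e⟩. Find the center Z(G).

An element z ∈ Z(G) iff z commutes with every generator.
For example e is central: e·u = u = u·e; e·v = v = v·e.
Whereas u ∉ Z(G) since u·v = uv ≠ u⁶v = v·u.
Checking each of the 14 elements this way gives Z(G) = {e}, of order 1.

Answer: {e}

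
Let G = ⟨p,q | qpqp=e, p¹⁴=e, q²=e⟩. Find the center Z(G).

An element z ∈ Z(G) iff z commutes with every generator.
For example p⁷ is central: (p⁷)·p = p⁸ = p·(p⁷); (p⁷)·q = p⁷q = q·(p⁷).
Whereas p ∉ Z(G) since p·q = pq ≠ p¹³q = q·p.
Checking each of the 28 elements this way gives Z(G) = {e, p⁷}, of order 2.

Answer: {e, p⁷}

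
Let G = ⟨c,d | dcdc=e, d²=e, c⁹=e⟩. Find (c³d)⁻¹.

The order of (c³d) is 2 (smallest k with (c³d)ᵏ = e), so (c³d)⁻¹ = (c³d)¹ = c³d.
Check: (c³d) · (c³d) → (c³d) · c³ = d;   d · d = e, giving e as required.

Answer: c³d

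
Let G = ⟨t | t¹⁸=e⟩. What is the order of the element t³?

Compute successive powers until reaching e:
  (t³)¹ = t³, (t³)² = t⁶, (t³)³ = t⁹, (t³)⁴ = t¹², (t³)⁵ = t¹⁵, (t³)⁶ = e.
The smallest positive k with (t³)ᵏ = e is 6.

Answer: 6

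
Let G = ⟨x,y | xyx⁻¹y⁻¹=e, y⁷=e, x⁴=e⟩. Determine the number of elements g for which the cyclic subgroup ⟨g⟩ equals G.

G is cyclic of order 28. An element generates G iff its order is 28, and a cyclic group of order 28 has exactly φ(28) = 12 such elements.

Answer: 12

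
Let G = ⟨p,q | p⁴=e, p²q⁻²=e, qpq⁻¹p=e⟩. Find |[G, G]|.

G' = [G, G] is generated by all commutators. The generator-pair commutators are: [p, q] = p².
The subgroup they normally generate is {e, p²}, of order 2.
Check: |G/G'| = 8/2 = 4 is the order of the abelianisation.

Answer: 2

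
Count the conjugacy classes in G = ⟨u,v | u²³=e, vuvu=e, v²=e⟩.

The conjugacy classes (representative and size) are:
  [e] (size 1), [u] (size 2), [u²¹] (size 2), [u²⁰] (size 2), [u⁴] (size 2), [u¹⁸] (size 2), [u⁶] (size 2), [u¹⁶] (size 2), [u⁸] (size 2), [u⁹] (size 2), [u¹⁰] (size 2), [u¹²] (size 2), [u¹⁸v] (size 23).
Class equation: 1 + 2 + 2 + 2 + 2 + 2 + 2 + 2 + 2 + 2 + 2 + 2 + 23 = 46 = |G|. So G has 13 conjugacy classes.

Answer: 13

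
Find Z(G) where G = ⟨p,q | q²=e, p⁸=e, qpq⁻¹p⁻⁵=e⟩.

An element z ∈ Z(G) iff z commutes with every generator.
For example p² is central: (p²)·p = p³ = p·(p²); (p²)·q = p²q = q·(p²).
Whereas p ∉ Z(G) since p·q = pq ≠ p⁵q = q·p.
Checking each of the 16 elements this way gives Z(G) = {e, p², p⁴, p⁶}, of order 4.

Answer: {e, p², p⁴, p⁶}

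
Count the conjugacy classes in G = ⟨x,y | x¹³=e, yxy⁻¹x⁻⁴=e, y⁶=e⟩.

The conjugacy classes (representative and size) are:
  [e] (size 1), [x⁴] (size 6), [x¹¹] (size 6), [x⁷y] (size 13), [x⁸y²] (size 13), [x¹²y³] (size 13), [x⁵y⁴] (size 13), [x¹¹y⁵] (size 13).
Class equation: 1 + 6 + 6 + 13 + 13 + 13 + 13 + 13 = 78 = |G|. So G has 8 conjugacy classes.

Answer: 8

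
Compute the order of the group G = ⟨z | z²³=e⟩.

G is generated by a single element, so G is cyclic. The relator gives z²³ = e and no smaller power is forced to be e, so the 23 powers {e, z, z², z³, z⁴, z⁵, z⁶, z⁷, z⁸, z⁹, z²², z²¹, z²⁰, z¹², z¹³, z¹¹, z¹⁰, z¹⁴, z¹⁵, z¹⁶, z¹⁷, z¹⁸, z¹⁹} are distinct. Hence |G| = 23.

Answer: 23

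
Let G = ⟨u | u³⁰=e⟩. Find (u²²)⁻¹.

The order of (u²²) is 15 (smallest k with (u²²)ᵏ = e), so (u²²)⁻¹ = (u²²)¹⁴ = u⁸.
Check: (u²²) · (u⁸) → (u²²) · u⁸ = e, giving e as required.

Answer: u⁸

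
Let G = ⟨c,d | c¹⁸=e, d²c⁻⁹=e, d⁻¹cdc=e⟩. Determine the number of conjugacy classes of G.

The conjugacy classes (representative and size) are:
  [e] (size 1), [c¹⁷] (size 2), [c¹⁶] (size 2), [c³] (size 2), [c¹⁴] (size 2), [c¹³] (size 2), [c¹²] (size 2), [c¹¹] (size 2), [c¹⁰] (size 2), [c⁹] (size 1), [c⁸d] (size 9), [cd] (size 9).
Class equation: 1 + 2 + 2 + 2 + 2 + 2 + 2 + 2 + 2 + 1 + 9 + 9 = 36 = |G|. So G has 12 conjugacy classes.

Answer: 12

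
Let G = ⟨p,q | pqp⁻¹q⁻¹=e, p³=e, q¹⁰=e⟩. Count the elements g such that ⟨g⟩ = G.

G is cyclic of order 30. An element generates G iff its order is 30, and a cyclic group of order 30 has exactly φ(30) = 8 such elements.

Answer: 8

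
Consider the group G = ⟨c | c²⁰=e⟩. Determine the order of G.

G is generated by a single element, so G is cyclic. The relator gives c²⁰ = e and no smaller power is forced to be e, so the 20 powers {c, e, c², c³, c⁴, c⁵, c⁶, c⁷, c⁸, c⁹, c¹², c¹³, c¹¹, c¹⁰, c¹⁴, c¹⁵, c¹⁶, c¹⁷, c¹⁸, c¹⁹} are distinct. Hence |G| = 20.

Answer: 20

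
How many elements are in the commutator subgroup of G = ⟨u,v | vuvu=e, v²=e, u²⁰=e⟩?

G' = [G, G] is generated by all commutators. The generator-pair commutators are: [u, v] = u².
The subgroup they normally generate is {e, u², u⁴, u⁶, u⁸, u¹⁰, u¹², u¹⁴, u¹⁶, u¹⁸}, of order 10.
Check: |G/G'| = 40/10 = 4 is the order of the abelianisation.

Answer: 10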